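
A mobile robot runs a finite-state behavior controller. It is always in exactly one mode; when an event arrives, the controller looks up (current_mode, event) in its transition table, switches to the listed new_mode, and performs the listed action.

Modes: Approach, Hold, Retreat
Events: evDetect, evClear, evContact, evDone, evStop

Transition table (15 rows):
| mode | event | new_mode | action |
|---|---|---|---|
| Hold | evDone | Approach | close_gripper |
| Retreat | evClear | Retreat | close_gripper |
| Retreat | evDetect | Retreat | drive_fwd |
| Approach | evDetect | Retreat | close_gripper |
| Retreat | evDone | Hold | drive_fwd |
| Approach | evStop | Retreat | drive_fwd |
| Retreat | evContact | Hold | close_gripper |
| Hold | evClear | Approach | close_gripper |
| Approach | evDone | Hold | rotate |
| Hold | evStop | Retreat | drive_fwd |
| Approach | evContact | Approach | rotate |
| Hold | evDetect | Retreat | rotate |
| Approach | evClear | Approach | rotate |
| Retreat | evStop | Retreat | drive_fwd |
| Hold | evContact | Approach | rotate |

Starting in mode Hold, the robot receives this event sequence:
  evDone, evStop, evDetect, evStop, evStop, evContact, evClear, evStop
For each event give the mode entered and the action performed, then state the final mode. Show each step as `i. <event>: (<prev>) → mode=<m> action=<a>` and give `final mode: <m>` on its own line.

final mode: Retreat

1. evDone: (Hold) → mode=Approach action=close_gripper
2. evStop: (Approach) → mode=Retreat action=drive_fwd
3. evDetect: (Retreat) → mode=Retreat action=drive_fwd
4. evStop: (Retreat) → mode=Retreat action=drive_fwd
5. evStop: (Retreat) → mode=Retreat action=drive_fwd
6. evContact: (Retreat) → mode=Hold action=close_gripper
7. evClear: (Hold) → mode=Approach action=close_gripper
8. evStop: (Approach) → mode=Retreat action=drive_fwd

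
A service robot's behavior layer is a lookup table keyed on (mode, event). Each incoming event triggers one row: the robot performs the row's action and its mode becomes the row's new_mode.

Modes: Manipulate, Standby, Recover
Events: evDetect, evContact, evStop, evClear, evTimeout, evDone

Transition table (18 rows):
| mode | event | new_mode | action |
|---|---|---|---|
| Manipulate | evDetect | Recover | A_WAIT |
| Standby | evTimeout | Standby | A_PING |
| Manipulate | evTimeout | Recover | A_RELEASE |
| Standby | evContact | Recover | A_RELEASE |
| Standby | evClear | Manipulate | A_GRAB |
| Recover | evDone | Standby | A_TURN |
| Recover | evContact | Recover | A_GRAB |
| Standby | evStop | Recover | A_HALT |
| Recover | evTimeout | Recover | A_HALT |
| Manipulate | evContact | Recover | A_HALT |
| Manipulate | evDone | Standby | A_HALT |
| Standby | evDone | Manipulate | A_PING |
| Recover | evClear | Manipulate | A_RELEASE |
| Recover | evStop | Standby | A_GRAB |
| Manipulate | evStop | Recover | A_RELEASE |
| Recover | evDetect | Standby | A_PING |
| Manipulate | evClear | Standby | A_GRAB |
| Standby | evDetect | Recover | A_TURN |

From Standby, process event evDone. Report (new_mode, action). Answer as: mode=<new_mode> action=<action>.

mode=Manipulate action=A_PING

current mode = Standby; filter table to that mode:
  (Standby, evTimeout) → (Standby, A_PING)
  (Standby, evContact) → (Recover, A_RELEASE)
  (Standby, evClear) → (Manipulate, A_GRAB)
  (Standby, evStop) → (Recover, A_HALT)
  (Standby, evDone) → (Manipulate, A_PING)  ← event matches
  (Standby, evDetect) → (Recover, A_TURN)
event = evDone selects (Manipulate, A_PING)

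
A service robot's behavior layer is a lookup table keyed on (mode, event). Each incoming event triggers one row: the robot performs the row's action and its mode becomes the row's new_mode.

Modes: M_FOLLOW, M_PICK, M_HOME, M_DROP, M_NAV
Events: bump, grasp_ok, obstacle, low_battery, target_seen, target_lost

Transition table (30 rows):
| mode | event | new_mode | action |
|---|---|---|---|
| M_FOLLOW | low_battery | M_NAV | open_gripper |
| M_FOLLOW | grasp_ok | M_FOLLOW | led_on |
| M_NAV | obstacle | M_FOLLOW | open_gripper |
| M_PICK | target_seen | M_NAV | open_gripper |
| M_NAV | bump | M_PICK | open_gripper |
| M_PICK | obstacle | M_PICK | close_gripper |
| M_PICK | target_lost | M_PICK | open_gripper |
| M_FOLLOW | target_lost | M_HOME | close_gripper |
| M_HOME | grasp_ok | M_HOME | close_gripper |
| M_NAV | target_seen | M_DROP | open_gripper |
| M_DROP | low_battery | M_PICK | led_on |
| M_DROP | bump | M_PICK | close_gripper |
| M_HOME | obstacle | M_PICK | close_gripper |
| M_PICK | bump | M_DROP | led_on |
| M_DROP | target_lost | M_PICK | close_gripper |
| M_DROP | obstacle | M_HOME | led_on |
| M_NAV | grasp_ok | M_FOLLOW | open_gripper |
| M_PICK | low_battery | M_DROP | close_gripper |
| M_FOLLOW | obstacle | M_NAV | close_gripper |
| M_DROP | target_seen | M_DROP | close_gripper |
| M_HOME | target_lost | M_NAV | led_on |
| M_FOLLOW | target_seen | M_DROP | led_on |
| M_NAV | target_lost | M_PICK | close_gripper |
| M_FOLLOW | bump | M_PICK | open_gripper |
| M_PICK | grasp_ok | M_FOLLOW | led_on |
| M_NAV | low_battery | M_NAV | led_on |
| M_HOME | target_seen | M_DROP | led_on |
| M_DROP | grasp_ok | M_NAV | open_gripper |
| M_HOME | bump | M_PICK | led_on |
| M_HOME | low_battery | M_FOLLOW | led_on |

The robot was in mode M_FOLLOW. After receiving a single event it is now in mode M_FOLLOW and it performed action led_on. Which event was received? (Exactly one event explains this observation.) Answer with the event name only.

grasp_ok

try bump: (M_FOLLOW, bump) → (M_PICK, open_gripper)
try grasp_ok: (M_FOLLOW, grasp_ok) → (M_FOLLOW, led_on)  ← matches
try obstacle: (M_FOLLOW, obstacle) → (M_NAV, close_gripper)
try low_battery: (M_FOLLOW, low_battery) → (M_NAV, open_gripper)
try target_seen: (M_FOLLOW, target_seen) → (M_DROP, led_on)
try target_lost: (M_FOLLOW, target_lost) → (M_HOME, close_gripper)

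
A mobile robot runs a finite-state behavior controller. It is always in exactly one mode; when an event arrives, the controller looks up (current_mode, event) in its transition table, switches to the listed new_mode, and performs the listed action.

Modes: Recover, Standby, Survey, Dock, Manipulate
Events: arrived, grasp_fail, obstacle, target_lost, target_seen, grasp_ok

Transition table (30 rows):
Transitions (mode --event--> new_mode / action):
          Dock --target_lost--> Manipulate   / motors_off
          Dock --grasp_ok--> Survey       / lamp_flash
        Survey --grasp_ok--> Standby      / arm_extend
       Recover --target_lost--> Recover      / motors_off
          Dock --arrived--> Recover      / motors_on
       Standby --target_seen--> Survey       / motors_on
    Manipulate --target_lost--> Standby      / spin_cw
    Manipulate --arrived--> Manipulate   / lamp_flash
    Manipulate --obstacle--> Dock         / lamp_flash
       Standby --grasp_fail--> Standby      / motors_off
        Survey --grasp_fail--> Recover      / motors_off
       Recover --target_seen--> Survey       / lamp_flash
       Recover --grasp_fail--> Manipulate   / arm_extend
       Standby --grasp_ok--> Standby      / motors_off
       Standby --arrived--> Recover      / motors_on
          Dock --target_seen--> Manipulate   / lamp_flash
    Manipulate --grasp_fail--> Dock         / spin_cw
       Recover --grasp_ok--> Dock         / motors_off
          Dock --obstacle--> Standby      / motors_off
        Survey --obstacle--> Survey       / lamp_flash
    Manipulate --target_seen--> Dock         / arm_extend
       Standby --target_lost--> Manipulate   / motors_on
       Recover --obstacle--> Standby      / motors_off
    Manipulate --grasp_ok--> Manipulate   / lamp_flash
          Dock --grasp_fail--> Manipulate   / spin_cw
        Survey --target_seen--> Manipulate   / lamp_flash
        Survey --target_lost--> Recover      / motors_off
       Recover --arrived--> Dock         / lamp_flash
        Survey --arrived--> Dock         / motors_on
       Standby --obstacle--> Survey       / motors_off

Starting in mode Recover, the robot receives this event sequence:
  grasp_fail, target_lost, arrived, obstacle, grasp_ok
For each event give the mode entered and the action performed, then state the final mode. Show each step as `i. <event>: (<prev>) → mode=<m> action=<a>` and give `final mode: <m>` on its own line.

1. grasp_fail: (Recover) → mode=Manipulate action=arm_extend
2. target_lost: (Manipulate) → mode=Standby action=spin_cw
3. arrived: (Standby) → mode=Recover action=motors_on
4. obstacle: (Recover) → mode=Standby action=motors_off
5. grasp_ok: (Standby) → mode=Standby action=motors_off

final mode: Standby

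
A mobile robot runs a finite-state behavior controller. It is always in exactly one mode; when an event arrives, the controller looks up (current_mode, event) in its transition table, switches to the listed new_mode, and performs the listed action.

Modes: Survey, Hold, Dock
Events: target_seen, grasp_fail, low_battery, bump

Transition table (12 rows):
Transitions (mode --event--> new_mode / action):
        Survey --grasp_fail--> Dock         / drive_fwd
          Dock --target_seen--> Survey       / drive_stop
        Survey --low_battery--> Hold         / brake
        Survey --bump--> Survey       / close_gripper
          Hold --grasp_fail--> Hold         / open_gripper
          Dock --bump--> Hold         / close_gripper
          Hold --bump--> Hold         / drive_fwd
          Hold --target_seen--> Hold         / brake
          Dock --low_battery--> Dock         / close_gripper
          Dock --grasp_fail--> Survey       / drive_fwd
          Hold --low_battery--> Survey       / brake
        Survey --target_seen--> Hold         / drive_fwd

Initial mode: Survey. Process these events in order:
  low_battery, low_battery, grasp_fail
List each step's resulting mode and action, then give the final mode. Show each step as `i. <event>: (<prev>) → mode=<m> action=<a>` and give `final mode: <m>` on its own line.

final mode: Dock

1. low_battery: (Survey) → mode=Hold action=brake
2. low_battery: (Hold) → mode=Survey action=brake
3. grasp_fail: (Survey) → mode=Dock action=drive_fwd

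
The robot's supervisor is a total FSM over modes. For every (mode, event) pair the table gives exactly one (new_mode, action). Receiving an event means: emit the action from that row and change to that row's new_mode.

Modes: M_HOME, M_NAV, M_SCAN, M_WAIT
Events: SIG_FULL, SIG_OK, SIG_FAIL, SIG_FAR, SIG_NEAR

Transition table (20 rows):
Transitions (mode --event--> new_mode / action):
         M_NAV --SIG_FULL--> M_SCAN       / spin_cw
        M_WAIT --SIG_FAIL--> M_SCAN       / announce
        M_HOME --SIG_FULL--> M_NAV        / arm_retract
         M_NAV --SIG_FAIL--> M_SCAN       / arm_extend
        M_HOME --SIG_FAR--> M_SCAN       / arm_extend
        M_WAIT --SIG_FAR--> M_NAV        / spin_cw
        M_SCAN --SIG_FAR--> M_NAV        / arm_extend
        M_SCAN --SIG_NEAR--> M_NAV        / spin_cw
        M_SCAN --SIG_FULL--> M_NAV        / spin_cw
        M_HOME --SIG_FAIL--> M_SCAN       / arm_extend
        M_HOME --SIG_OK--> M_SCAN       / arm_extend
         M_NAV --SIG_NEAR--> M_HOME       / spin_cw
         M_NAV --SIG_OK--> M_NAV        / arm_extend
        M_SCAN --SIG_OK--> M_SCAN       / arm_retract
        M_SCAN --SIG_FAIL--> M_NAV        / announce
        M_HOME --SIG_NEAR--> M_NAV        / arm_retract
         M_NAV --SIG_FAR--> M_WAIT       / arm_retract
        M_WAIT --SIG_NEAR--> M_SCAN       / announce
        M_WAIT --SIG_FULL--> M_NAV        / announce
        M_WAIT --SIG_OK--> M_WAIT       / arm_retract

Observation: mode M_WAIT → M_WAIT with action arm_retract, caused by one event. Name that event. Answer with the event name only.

SIG_OK

try SIG_FULL: (M_WAIT, SIG_FULL) → (M_NAV, announce)
try SIG_OK: (M_WAIT, SIG_OK) → (M_WAIT, arm_retract)  ← matches
try SIG_FAIL: (M_WAIT, SIG_FAIL) → (M_SCAN, announce)
try SIG_FAR: (M_WAIT, SIG_FAR) → (M_NAV, spin_cw)
try SIG_NEAR: (M_WAIT, SIG_NEAR) → (M_SCAN, announce)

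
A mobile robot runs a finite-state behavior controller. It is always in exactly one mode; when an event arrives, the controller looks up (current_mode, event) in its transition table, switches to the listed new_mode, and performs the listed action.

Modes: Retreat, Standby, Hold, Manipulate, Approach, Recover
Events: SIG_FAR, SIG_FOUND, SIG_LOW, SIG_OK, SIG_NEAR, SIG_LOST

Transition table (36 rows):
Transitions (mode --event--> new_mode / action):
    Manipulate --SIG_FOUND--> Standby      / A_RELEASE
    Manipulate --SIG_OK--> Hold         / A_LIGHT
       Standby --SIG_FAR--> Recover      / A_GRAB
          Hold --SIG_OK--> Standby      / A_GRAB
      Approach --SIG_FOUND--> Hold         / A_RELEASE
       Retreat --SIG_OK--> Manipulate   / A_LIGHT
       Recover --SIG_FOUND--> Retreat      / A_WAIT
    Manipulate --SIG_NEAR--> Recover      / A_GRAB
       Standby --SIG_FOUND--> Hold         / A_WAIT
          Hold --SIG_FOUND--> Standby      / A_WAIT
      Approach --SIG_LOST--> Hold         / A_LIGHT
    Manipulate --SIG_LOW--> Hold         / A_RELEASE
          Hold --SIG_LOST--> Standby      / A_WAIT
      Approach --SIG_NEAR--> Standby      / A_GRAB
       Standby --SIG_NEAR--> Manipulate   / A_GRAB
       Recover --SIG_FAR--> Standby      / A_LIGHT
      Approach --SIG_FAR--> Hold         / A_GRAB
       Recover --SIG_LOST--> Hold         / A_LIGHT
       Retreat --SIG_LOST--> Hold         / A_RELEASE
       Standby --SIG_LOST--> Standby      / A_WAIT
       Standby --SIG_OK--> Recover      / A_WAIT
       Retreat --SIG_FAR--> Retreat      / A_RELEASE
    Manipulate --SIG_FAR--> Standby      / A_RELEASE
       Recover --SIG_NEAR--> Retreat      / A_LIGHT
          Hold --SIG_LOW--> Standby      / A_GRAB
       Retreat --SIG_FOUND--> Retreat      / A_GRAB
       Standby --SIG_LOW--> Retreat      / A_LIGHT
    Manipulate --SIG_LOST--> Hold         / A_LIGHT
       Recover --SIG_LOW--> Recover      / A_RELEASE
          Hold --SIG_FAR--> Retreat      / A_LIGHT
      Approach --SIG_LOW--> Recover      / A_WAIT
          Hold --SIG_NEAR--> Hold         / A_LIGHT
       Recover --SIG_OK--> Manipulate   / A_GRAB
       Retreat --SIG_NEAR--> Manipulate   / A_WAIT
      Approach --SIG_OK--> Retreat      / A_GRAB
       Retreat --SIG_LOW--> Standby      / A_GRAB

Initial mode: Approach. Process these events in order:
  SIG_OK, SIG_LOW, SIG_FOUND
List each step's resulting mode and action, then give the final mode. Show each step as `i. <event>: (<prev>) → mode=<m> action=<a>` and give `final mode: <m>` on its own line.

final mode: Hold

1. SIG_OK: (Approach) → mode=Retreat action=A_GRAB
2. SIG_LOW: (Retreat) → mode=Standby action=A_GRAB
3. SIG_FOUND: (Standby) → mode=Hold action=A_WAIT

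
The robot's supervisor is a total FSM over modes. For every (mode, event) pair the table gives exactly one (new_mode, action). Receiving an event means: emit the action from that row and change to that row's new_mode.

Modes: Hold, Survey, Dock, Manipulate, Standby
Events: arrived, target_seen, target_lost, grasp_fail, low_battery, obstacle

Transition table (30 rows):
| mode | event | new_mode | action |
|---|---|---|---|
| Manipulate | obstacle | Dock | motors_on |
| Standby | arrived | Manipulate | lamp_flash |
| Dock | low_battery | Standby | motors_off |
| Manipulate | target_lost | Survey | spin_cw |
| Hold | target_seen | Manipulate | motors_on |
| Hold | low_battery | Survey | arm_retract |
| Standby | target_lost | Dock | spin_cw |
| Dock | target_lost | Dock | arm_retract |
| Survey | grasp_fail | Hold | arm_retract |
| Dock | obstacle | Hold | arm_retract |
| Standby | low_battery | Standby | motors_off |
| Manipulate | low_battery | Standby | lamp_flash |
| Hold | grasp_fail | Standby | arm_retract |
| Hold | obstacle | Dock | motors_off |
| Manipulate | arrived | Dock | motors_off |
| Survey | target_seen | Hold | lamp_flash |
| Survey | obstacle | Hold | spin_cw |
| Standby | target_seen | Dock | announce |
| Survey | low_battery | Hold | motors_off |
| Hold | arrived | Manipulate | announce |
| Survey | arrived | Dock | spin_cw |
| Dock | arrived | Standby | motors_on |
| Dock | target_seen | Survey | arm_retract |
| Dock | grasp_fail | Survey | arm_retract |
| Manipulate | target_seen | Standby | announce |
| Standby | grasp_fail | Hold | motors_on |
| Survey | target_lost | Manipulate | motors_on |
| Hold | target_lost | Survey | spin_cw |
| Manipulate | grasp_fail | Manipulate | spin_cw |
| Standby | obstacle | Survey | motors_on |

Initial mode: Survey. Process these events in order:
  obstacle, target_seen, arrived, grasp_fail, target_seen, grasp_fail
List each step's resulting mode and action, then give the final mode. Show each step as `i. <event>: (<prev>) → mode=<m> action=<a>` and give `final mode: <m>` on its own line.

1. obstacle: (Survey) → mode=Hold action=spin_cw
2. target_seen: (Hold) → mode=Manipulate action=motors_on
3. arrived: (Manipulate) → mode=Dock action=motors_off
4. grasp_fail: (Dock) → mode=Survey action=arm_retract
5. target_seen: (Survey) → mode=Hold action=lamp_flash
6. grasp_fail: (Hold) → mode=Standby action=arm_retract

final mode: Standby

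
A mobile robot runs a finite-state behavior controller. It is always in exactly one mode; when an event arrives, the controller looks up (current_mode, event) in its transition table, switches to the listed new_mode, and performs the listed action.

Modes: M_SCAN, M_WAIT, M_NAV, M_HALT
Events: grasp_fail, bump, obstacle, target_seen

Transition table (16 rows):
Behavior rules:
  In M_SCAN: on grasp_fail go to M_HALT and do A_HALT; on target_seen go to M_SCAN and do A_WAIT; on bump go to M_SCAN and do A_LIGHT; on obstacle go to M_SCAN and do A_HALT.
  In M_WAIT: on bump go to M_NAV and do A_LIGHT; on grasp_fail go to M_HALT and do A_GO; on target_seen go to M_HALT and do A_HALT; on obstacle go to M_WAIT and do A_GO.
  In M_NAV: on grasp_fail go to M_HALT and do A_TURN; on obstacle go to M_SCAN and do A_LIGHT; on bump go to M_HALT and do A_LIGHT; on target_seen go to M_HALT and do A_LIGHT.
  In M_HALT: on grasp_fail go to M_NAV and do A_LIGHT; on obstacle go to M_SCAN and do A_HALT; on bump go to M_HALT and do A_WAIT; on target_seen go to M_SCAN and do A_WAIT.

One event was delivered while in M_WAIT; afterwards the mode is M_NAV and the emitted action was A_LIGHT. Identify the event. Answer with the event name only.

bump

try grasp_fail: (M_WAIT, grasp_fail) → (M_HALT, A_GO)
try bump: (M_WAIT, bump) → (M_NAV, A_LIGHT)  ← matches
try obstacle: (M_WAIT, obstacle) → (M_WAIT, A_GO)
try target_seen: (M_WAIT, target_seen) → (M_HALT, A_HALT)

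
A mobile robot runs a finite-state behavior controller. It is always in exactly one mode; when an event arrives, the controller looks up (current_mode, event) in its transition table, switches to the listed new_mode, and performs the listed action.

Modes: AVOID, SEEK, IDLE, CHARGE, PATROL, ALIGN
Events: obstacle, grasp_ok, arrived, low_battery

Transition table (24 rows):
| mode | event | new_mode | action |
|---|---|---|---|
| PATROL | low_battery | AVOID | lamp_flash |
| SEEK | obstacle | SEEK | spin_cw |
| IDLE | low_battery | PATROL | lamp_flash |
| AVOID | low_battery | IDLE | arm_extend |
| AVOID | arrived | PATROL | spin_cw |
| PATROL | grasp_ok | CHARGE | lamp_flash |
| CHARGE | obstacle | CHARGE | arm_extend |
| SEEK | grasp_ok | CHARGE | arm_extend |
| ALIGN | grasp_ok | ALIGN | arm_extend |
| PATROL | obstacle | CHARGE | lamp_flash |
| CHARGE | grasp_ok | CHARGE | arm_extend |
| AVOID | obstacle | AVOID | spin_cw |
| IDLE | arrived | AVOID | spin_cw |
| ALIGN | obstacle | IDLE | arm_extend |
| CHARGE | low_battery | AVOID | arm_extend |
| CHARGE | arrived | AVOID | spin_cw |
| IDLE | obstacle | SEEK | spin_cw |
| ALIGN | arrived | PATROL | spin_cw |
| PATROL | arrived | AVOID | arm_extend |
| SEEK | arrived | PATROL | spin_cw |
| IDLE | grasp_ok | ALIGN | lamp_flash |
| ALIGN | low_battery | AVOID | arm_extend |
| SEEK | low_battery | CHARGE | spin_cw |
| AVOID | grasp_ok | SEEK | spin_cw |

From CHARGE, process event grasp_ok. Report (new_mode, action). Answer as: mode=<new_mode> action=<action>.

current mode = CHARGE; filter table to that mode:
  (CHARGE, obstacle) → (CHARGE, arm_extend)
  (CHARGE, grasp_ok) → (CHARGE, arm_extend)  ← event matches
  (CHARGE, low_battery) → (AVOID, arm_extend)
  (CHARGE, arrived) → (AVOID, spin_cw)
event = grasp_ok selects (CHARGE, arm_extend)

mode=CHARGE action=arm_extend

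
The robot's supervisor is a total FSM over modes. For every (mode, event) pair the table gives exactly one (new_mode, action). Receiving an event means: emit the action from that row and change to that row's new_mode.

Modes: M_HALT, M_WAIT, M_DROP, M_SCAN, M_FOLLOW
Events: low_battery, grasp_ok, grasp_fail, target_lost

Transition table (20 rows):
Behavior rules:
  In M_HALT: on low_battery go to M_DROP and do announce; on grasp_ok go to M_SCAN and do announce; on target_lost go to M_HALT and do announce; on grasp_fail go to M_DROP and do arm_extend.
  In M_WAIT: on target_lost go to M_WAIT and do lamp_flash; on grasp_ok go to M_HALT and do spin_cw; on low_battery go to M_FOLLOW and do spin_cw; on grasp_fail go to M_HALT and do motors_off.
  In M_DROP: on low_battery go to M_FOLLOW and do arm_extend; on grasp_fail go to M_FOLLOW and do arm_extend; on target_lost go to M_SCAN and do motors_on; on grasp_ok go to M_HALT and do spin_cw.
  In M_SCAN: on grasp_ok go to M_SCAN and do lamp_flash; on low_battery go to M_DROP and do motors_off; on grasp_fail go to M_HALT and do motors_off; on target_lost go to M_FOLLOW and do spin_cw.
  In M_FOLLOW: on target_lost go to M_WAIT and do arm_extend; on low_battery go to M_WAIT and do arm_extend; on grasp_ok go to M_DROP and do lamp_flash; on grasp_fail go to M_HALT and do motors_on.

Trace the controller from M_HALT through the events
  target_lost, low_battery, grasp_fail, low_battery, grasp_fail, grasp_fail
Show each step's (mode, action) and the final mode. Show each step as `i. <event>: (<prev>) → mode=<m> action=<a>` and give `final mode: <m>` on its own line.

final mode: M_DROP

1. target_lost: (M_HALT) → mode=M_HALT action=announce
2. low_battery: (M_HALT) → mode=M_DROP action=announce
3. grasp_fail: (M_DROP) → mode=M_FOLLOW action=arm_extend
4. low_battery: (M_FOLLOW) → mode=M_WAIT action=arm_extend
5. grasp_fail: (M_WAIT) → mode=M_HALT action=motors_off
6. grasp_fail: (M_HALT) → mode=M_DROP action=arm_extend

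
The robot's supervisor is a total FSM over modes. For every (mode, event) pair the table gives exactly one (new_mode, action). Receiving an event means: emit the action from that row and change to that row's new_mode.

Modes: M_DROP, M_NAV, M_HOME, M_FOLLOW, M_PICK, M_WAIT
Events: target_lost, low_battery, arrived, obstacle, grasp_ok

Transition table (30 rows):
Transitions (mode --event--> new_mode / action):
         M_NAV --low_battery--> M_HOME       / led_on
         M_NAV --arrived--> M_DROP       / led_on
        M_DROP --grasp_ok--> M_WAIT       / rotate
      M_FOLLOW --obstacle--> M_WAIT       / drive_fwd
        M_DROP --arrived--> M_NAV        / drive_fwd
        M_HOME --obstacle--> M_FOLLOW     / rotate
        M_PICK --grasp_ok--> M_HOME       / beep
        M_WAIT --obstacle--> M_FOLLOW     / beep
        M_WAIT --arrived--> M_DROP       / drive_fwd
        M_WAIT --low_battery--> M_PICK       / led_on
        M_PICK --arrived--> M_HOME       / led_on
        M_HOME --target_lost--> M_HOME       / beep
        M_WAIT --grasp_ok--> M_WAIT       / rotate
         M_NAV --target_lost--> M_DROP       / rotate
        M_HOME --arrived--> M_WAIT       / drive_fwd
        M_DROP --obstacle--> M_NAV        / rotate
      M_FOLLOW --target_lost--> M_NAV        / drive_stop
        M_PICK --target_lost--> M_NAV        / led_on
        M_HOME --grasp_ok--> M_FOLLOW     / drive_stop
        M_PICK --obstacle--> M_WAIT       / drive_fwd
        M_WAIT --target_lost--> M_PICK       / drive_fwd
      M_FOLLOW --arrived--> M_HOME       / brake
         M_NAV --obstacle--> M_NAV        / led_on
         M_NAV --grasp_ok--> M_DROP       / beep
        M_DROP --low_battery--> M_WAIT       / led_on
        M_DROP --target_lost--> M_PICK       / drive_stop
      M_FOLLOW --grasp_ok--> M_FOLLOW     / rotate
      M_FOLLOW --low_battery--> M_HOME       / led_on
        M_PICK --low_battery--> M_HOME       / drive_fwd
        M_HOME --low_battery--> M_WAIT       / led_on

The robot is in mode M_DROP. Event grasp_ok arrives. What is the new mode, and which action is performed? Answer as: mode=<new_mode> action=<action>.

mode=M_WAIT action=rotate

current mode = M_DROP; filter table to that mode:
  (M_DROP, grasp_ok) → (M_WAIT, rotate)  ← event matches
  (M_DROP, arrived) → (M_NAV, drive_fwd)
  (M_DROP, obstacle) → (M_NAV, rotate)
  (M_DROP, low_battery) → (M_WAIT, led_on)
  (M_DROP, target_lost) → (M_PICK, drive_stop)
event = grasp_ok selects (M_WAIT, rotate)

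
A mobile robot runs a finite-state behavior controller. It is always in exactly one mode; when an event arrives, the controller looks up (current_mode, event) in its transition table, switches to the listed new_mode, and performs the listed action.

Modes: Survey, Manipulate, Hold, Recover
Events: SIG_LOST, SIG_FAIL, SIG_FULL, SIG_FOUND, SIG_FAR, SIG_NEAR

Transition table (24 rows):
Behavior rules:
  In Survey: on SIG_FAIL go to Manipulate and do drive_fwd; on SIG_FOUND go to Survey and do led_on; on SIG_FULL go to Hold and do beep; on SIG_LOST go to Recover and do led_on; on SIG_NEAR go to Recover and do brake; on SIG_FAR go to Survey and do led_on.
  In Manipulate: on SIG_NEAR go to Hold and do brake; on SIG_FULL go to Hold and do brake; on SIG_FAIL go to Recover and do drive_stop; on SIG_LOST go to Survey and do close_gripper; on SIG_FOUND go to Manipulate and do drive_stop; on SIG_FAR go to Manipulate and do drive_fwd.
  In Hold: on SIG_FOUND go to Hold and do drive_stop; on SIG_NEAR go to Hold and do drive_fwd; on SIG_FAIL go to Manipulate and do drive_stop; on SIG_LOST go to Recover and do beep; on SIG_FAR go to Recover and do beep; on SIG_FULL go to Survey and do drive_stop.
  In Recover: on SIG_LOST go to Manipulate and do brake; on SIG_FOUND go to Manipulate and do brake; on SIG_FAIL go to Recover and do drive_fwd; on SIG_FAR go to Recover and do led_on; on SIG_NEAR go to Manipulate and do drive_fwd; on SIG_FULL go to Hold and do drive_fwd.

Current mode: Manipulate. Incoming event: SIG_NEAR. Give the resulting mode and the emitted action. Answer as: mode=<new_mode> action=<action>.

mode=Hold action=brake

current mode = Manipulate; filter table to that mode:
  (Manipulate, SIG_NEAR) → (Hold, brake)  ← event matches
  (Manipulate, SIG_FULL) → (Hold, brake)
  (Manipulate, SIG_FAIL) → (Recover, drive_stop)
  (Manipulate, SIG_LOST) → (Survey, close_gripper)
  (Manipulate, SIG_FOUND) → (Manipulate, drive_stop)
  (Manipulate, SIG_FAR) → (Manipulate, drive_fwd)
event = SIG_NEAR selects (Hold, brake)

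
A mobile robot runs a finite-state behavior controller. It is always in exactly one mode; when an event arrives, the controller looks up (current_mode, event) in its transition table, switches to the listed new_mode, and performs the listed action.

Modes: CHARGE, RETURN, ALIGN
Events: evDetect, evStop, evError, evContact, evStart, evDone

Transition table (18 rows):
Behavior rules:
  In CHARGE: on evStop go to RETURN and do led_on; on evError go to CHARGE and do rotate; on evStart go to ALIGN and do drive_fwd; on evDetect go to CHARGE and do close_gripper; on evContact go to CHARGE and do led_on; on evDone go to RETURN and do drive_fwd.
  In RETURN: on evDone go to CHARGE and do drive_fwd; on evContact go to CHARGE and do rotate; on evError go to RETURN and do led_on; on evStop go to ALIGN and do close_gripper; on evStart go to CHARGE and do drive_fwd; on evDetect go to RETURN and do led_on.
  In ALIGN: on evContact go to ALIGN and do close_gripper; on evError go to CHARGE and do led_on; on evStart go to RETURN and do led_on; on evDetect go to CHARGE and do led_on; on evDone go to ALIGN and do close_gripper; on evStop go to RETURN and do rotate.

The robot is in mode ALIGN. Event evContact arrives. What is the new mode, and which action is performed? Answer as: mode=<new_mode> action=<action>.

current mode = ALIGN; filter table to that mode:
  (ALIGN, evContact) → (ALIGN, close_gripper)  ← event matches
  (ALIGN, evError) → (CHARGE, led_on)
  (ALIGN, evStart) → (RETURN, led_on)
  (ALIGN, evDetect) → (CHARGE, led_on)
  (ALIGN, evDone) → (ALIGN, close_gripper)
  (ALIGN, evStop) → (RETURN, rotate)
event = evContact selects (ALIGN, close_gripper)

mode=ALIGN action=close_gripper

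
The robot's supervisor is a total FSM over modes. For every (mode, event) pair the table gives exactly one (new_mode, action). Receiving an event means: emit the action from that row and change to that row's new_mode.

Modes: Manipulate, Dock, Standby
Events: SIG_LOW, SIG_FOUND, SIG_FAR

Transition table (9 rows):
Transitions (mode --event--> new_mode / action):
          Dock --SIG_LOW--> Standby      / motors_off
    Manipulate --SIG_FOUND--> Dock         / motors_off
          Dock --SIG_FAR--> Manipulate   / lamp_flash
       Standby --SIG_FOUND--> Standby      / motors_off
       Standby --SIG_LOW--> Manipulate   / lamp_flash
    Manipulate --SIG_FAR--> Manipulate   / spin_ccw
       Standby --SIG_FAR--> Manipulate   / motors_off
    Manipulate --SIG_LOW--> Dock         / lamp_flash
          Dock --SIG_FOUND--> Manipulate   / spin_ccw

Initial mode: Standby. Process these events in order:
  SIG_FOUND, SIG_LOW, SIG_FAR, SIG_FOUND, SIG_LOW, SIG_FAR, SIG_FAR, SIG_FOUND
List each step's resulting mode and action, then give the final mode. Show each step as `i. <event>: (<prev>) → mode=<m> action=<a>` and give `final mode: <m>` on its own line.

1. SIG_FOUND: (Standby) → mode=Standby action=motors_off
2. SIG_LOW: (Standby) → mode=Manipulate action=lamp_flash
3. SIG_FAR: (Manipulate) → mode=Manipulate action=spin_ccw
4. SIG_FOUND: (Manipulate) → mode=Dock action=motors_off
5. SIG_LOW: (Dock) → mode=Standby action=motors_off
6. SIG_FAR: (Standby) → mode=Manipulate action=motors_off
7. SIG_FAR: (Manipulate) → mode=Manipulate action=spin_ccw
8. SIG_FOUND: (Manipulate) → mode=Dock action=motors_off

final mode: Dock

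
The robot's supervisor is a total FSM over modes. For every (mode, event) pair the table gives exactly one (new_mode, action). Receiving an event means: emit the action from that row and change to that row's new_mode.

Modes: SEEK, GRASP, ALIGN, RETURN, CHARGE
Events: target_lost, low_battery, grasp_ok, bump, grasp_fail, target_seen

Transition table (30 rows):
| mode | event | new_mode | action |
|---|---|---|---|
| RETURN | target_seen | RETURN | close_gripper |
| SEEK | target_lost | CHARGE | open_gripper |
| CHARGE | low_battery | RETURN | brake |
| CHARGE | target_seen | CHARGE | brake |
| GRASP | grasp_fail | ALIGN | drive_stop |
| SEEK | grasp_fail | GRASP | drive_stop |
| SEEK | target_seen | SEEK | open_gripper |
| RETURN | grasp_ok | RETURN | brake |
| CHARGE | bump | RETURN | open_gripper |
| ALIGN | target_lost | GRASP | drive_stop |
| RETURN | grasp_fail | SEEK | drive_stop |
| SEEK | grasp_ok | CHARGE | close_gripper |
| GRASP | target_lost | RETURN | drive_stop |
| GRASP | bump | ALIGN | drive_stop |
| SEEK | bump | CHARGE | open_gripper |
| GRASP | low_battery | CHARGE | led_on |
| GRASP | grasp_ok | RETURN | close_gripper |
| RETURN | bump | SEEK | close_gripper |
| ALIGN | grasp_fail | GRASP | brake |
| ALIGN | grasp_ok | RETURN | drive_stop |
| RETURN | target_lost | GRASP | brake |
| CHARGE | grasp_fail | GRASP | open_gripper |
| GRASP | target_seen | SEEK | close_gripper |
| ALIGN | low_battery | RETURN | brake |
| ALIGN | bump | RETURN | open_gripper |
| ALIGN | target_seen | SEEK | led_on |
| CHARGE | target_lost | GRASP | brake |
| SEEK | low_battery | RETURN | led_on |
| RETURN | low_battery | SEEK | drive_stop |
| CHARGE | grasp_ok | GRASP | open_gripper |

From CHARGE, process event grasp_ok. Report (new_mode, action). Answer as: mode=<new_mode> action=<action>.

current mode = CHARGE; filter table to that mode:
  (CHARGE, low_battery) → (RETURN, brake)
  (CHARGE, target_seen) → (CHARGE, brake)
  (CHARGE, bump) → (RETURN, open_gripper)
  (CHARGE, grasp_fail) → (GRASP, open_gripper)
  (CHARGE, target_lost) → (GRASP, brake)
  (CHARGE, grasp_ok) → (GRASP, open_gripper)  ← event matches
event = grasp_ok selects (GRASP, open_gripper)

mode=GRASP action=open_gripper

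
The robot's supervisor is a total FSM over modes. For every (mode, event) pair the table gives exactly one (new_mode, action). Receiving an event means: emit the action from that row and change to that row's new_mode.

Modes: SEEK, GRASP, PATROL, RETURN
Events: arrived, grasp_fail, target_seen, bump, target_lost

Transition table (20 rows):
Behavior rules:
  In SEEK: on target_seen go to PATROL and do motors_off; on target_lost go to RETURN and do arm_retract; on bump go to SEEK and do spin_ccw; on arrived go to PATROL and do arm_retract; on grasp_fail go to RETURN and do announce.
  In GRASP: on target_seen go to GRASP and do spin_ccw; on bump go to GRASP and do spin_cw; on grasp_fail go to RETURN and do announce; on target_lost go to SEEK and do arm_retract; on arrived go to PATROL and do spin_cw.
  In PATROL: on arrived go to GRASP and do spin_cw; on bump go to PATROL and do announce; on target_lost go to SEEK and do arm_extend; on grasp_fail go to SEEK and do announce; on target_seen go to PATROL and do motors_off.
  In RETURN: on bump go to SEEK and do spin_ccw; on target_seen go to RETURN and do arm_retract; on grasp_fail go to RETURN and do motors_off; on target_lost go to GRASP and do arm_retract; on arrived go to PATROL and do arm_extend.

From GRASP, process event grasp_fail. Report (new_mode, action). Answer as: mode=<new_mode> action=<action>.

current mode = GRASP; filter table to that mode:
  (GRASP, target_seen) → (GRASP, spin_ccw)
  (GRASP, bump) → (GRASP, spin_cw)
  (GRASP, grasp_fail) → (RETURN, announce)  ← event matches
  (GRASP, target_lost) → (SEEK, arm_retract)
  (GRASP, arrived) → (PATROL, spin_cw)
event = grasp_fail selects (RETURN, announce)

mode=RETURN action=announce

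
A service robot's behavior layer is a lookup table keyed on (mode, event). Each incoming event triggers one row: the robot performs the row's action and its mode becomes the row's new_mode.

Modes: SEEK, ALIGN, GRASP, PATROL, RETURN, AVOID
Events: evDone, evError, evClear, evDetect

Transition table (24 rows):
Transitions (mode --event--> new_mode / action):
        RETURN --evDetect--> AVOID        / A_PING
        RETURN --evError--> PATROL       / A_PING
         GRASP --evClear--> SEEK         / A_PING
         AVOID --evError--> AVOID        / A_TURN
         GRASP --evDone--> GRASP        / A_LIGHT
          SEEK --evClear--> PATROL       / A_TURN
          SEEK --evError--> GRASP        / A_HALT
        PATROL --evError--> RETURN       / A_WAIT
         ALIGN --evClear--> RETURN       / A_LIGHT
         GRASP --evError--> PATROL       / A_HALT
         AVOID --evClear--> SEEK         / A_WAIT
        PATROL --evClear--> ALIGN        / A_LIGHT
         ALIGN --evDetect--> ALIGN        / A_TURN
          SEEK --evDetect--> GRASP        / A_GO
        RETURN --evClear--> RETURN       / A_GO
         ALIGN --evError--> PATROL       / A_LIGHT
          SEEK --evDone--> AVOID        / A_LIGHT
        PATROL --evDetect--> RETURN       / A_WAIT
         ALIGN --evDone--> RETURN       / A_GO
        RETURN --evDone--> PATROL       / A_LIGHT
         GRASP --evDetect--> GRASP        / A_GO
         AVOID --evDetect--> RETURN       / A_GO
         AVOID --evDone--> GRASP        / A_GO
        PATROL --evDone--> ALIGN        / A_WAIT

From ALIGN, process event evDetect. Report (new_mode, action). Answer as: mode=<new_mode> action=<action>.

current mode = ALIGN; filter table to that mode:
  (ALIGN, evClear) → (RETURN, A_LIGHT)
  (ALIGN, evDetect) → (ALIGN, A_TURN)  ← event matches
  (ALIGN, evError) → (PATROL, A_LIGHT)
  (ALIGN, evDone) → (RETURN, A_GO)
event = evDetect selects (ALIGN, A_TURN)

mode=ALIGN action=A_TURN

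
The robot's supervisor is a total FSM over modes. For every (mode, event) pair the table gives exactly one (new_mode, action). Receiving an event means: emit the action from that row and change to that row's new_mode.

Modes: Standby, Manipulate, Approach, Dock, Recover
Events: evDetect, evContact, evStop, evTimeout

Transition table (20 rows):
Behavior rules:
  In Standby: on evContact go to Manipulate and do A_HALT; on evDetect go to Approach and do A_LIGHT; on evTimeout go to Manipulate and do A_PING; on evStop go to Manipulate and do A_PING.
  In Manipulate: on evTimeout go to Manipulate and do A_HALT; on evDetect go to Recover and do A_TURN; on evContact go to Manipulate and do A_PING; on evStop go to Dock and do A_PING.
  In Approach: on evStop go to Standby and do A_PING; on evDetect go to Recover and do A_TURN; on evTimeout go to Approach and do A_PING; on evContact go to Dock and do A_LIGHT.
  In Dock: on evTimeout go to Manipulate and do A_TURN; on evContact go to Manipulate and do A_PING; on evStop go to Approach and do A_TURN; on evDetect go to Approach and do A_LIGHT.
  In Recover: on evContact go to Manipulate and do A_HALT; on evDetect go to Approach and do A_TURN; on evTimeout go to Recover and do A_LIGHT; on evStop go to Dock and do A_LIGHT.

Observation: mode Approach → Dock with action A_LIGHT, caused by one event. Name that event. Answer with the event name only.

evContact

try evDetect: (Approach, evDetect) → (Recover, A_TURN)
try evContact: (Approach, evContact) → (Dock, A_LIGHT)  ← matches
try evStop: (Approach, evStop) → (Standby, A_PING)
try evTimeout: (Approach, evTimeout) → (Approach, A_PING)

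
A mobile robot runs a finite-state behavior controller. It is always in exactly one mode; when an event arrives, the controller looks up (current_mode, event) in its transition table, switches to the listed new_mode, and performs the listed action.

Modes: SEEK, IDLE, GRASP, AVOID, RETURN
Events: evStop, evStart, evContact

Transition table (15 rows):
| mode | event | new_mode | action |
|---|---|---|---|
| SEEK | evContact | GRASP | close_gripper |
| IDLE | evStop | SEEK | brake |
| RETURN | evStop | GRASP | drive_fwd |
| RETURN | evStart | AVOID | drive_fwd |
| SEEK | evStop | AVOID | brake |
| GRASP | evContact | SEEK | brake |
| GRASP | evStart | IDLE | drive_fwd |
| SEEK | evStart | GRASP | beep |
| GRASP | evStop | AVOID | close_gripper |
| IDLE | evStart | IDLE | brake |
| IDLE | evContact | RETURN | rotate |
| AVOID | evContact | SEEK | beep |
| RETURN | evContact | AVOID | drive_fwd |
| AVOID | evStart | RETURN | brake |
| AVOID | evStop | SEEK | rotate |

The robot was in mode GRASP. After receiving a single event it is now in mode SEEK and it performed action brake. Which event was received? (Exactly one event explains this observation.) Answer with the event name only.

evContact

try evStop: (GRASP, evStop) → (AVOID, close_gripper)
try evStart: (GRASP, evStart) → (IDLE, drive_fwd)
try evContact: (GRASP, evContact) → (SEEK, brake)  ← matches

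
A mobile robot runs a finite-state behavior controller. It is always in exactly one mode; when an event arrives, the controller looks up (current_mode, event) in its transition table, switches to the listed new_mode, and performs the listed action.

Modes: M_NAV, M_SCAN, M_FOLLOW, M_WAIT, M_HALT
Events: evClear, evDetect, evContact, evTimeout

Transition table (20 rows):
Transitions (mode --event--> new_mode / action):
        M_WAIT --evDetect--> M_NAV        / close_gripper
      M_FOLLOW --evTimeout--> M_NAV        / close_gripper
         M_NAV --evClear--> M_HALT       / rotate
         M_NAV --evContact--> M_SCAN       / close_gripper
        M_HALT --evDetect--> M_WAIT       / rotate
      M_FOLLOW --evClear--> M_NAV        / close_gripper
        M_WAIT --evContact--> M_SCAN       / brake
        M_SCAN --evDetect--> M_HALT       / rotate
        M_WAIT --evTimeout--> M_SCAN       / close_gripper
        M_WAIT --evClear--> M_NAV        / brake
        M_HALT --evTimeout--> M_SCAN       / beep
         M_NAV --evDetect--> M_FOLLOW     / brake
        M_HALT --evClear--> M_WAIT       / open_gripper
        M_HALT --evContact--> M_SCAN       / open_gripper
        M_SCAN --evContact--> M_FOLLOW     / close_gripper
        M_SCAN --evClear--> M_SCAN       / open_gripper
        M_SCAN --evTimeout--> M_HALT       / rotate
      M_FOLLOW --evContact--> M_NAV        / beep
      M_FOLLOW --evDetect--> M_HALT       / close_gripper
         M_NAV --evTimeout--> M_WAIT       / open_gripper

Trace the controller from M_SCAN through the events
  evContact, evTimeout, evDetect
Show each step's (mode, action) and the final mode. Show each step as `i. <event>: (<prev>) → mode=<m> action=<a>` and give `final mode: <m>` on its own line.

1. evContact: (M_SCAN) → mode=M_FOLLOW action=close_gripper
2. evTimeout: (M_FOLLOW) → mode=M_NAV action=close_gripper
3. evDetect: (M_NAV) → mode=M_FOLLOW action=brake

final mode: M_FOLLOW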